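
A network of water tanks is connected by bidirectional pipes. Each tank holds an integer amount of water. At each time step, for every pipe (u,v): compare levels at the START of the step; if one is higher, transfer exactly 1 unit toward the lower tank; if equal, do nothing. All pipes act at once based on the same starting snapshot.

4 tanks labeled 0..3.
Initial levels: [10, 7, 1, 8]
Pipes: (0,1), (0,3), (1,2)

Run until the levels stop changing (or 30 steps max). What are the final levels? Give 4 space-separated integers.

Answer: 8 5 7 6

Derivation:
Step 1: flows [0->1,0->3,1->2] -> levels [8 7 2 9]
Step 2: flows [0->1,3->0,1->2] -> levels [8 7 3 8]
Step 3: flows [0->1,0=3,1->2] -> levels [7 7 4 8]
Step 4: flows [0=1,3->0,1->2] -> levels [8 6 5 7]
Step 5: flows [0->1,0->3,1->2] -> levels [6 6 6 8]
Step 6: flows [0=1,3->0,1=2] -> levels [7 6 6 7]
Step 7: flows [0->1,0=3,1=2] -> levels [6 7 6 7]
Step 8: flows [1->0,3->0,1->2] -> levels [8 5 7 6]
Step 9: flows [0->1,0->3,2->1] -> levels [6 7 6 7]
  -> period-2 cycle: step 9 state = step 7 state; never stabilizes
  -> state at step 30: (30-7) mod 2 = 1, same as step 8 -> [8 5 7 6]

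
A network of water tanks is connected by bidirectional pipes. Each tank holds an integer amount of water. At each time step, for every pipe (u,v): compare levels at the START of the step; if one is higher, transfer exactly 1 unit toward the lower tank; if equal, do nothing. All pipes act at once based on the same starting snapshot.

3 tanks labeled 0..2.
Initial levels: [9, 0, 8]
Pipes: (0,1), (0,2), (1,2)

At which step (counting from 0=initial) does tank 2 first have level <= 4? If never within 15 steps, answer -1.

Step 1: flows [0->1,0->2,2->1] -> levels [7 2 8]
Step 2: flows [0->1,2->0,2->1] -> levels [7 4 6]
Step 3: flows [0->1,0->2,2->1] -> levels [5 6 6]
Step 4: flows [1->0,2->0,1=2] -> levels [7 5 5]
Step 5: flows [0->1,0->2,1=2] -> levels [5 6 6]
  -> period-2 cycle (repeats step 3); tank 2 never drops to <=4
Tank 2 never reaches <=4 within 15 steps

Answer: -1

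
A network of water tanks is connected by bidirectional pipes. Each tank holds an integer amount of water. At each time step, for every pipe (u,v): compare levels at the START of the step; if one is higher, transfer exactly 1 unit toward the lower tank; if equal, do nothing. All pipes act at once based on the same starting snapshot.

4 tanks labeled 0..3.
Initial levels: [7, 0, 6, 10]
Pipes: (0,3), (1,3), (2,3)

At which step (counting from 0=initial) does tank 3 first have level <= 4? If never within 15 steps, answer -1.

Answer: 5

Derivation:
Step 1: flows [3->0,3->1,3->2] -> levels [8 1 7 7]
Step 2: flows [0->3,3->1,2=3] -> levels [7 2 7 7]
Step 3: flows [0=3,3->1,2=3] -> levels [7 3 7 6]
Step 4: flows [0->3,3->1,2->3] -> levels [6 4 6 7]
Step 5: flows [3->0,3->1,3->2] -> levels [7 5 7 4]
Tank 3 first reaches <=4 at step 5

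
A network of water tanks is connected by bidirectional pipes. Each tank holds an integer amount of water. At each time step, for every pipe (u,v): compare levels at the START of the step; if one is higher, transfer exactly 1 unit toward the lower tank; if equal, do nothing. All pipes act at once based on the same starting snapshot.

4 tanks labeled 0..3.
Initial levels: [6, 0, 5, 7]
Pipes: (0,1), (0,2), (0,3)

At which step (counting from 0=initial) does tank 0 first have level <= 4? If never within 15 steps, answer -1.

Answer: 3

Derivation:
Step 1: flows [0->1,0->2,3->0] -> levels [5 1 6 6]
Step 2: flows [0->1,2->0,3->0] -> levels [6 2 5 5]
Step 3: flows [0->1,0->2,0->3] -> levels [3 3 6 6]
Tank 0 first reaches <=4 at step 3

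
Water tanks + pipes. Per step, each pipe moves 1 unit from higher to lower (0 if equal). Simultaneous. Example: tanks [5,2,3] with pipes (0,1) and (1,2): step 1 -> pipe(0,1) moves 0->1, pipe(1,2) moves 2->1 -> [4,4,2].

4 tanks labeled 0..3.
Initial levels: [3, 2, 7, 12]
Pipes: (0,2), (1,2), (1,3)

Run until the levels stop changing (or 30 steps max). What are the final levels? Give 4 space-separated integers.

Answer: 6 7 5 6

Derivation:
Step 1: flows [2->0,2->1,3->1] -> levels [4 4 5 11]
Step 2: flows [2->0,2->1,3->1] -> levels [5 6 3 10]
Step 3: flows [0->2,1->2,3->1] -> levels [4 6 5 9]
Step 4: flows [2->0,1->2,3->1] -> levels [5 6 5 8]
Step 5: flows [0=2,1->2,3->1] -> levels [5 6 6 7]
Step 6: flows [2->0,1=2,3->1] -> levels [6 7 5 6]
Step 7: flows [0->2,1->2,1->3] -> levels [5 5 7 7]
Step 8: flows [2->0,2->1,3->1] -> levels [6 7 5 6]
  -> period-2 cycle: step 8 state = step 6 state; never stabilizes
  -> state at step 30: (30-6) mod 2 = 0, same as step 6 -> [6 7 5 6]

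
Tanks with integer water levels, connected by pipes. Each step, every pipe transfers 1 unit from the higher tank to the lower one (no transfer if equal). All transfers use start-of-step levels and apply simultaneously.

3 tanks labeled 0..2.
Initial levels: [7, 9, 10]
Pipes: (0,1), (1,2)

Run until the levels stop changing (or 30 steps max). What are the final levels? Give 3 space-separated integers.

Answer: 9 8 9

Derivation:
Step 1: flows [1->0,2->1] -> levels [8 9 9]
Step 2: flows [1->0,1=2] -> levels [9 8 9]
Step 3: flows [0->1,2->1] -> levels [8 10 8]
Step 4: flows [1->0,1->2] -> levels [9 8 9]
  -> period-2 cycle: step 4 state = step 2 state; never stabilizes
  -> state at step 30: (30-2) mod 2 = 0, same as step 2 -> [9 8 9]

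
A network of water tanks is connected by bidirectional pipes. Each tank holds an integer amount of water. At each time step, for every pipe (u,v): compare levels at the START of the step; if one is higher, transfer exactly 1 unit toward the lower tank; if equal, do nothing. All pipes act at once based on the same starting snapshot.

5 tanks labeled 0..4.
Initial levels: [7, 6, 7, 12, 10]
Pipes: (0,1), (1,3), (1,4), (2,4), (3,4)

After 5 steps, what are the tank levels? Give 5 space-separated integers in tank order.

Step 1: flows [0->1,3->1,4->1,4->2,3->4] -> levels [6 9 8 10 9]
Step 2: flows [1->0,3->1,1=4,4->2,3->4] -> levels [7 9 9 8 9]
Step 3: flows [1->0,1->3,1=4,2=4,4->3] -> levels [8 7 9 10 8]
Step 4: flows [0->1,3->1,4->1,2->4,3->4] -> levels [7 10 8 8 9]
Step 5: flows [1->0,1->3,1->4,4->2,4->3] -> levels [8 7 9 10 8]

Answer: 8 7 9 10 8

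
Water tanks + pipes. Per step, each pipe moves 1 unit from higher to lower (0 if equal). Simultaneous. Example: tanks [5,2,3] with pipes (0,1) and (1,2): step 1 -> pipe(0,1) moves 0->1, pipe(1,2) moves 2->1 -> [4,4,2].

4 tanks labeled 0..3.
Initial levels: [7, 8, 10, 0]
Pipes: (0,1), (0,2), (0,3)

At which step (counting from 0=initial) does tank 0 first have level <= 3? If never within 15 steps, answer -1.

Step 1: flows [1->0,2->0,0->3] -> levels [8 7 9 1]
Step 2: flows [0->1,2->0,0->3] -> levels [7 8 8 2]
Step 3: flows [1->0,2->0,0->3] -> levels [8 7 7 3]
Step 4: flows [0->1,0->2,0->3] -> levels [5 8 8 4]
Step 5: flows [1->0,2->0,0->3] -> levels [6 7 7 5]
Step 6: flows [1->0,2->0,0->3] -> levels [7 6 6 6]
Step 7: flows [0->1,0->2,0->3] -> levels [4 7 7 7]
Step 8: flows [1->0,2->0,3->0] -> levels [7 6 6 6]
  -> period-2 cycle (repeats step 6); tank 0 never drops to <=3
Tank 0 never reaches <=3 within 15 steps

Answer: -1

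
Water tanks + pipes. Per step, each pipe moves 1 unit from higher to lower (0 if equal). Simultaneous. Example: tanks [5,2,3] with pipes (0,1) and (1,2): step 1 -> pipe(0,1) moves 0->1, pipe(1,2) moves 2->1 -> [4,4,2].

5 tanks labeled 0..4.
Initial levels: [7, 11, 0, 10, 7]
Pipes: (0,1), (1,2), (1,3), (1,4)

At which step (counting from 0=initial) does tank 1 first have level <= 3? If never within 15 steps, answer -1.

Answer: -1

Derivation:
Step 1: flows [1->0,1->2,1->3,1->4] -> levels [8 7 1 11 8]
Step 2: flows [0->1,1->2,3->1,4->1] -> levels [7 9 2 10 7]
Step 3: flows [1->0,1->2,3->1,1->4] -> levels [8 7 3 9 8]
Step 4: flows [0->1,1->2,3->1,4->1] -> levels [7 9 4 8 7]
Step 5: flows [1->0,1->2,1->3,1->4] -> levels [8 5 5 9 8]
Step 6: flows [0->1,1=2,3->1,4->1] -> levels [7 8 5 8 7]
Step 7: flows [1->0,1->2,1=3,1->4] -> levels [8 5 6 8 8]
Step 8: flows [0->1,2->1,3->1,4->1] -> levels [7 9 5 7 7]
Step 9: flows [1->0,1->2,1->3,1->4] -> levels [8 5 6 8 8]
  -> period-2 cycle (repeats step 7); tank 1 never drops to <=3
Tank 1 never reaches <=3 within 15 steps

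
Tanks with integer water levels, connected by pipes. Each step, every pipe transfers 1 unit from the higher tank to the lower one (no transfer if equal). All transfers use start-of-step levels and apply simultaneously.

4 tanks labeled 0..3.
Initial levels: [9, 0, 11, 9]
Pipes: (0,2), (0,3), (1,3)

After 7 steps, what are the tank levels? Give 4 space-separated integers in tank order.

Answer: 8 7 8 6

Derivation:
Step 1: flows [2->0,0=3,3->1] -> levels [10 1 10 8]
Step 2: flows [0=2,0->3,3->1] -> levels [9 2 10 8]
Step 3: flows [2->0,0->3,3->1] -> levels [9 3 9 8]
Step 4: flows [0=2,0->3,3->1] -> levels [8 4 9 8]
Step 5: flows [2->0,0=3,3->1] -> levels [9 5 8 7]
Step 6: flows [0->2,0->3,3->1] -> levels [7 6 9 7]
Step 7: flows [2->0,0=3,3->1] -> levels [8 7 8 6]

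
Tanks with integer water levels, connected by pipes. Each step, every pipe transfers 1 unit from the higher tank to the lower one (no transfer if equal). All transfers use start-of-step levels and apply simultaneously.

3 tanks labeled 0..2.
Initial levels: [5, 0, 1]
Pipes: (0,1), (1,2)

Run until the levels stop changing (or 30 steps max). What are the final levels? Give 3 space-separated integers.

Step 1: flows [0->1,2->1] -> levels [4 2 0]
Step 2: flows [0->1,1->2] -> levels [3 2 1]
Step 3: flows [0->1,1->2] -> levels [2 2 2]
Step 4: flows [0=1,1=2] -> levels [2 2 2]
  -> stable (no change)

Answer: 2 2 2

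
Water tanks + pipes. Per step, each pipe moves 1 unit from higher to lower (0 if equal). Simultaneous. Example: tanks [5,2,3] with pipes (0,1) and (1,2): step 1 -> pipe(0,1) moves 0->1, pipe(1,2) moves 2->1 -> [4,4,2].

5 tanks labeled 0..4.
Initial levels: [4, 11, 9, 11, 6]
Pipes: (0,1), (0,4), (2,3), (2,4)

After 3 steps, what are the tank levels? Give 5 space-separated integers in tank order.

Answer: 8 8 8 9 8

Derivation:
Step 1: flows [1->0,4->0,3->2,2->4] -> levels [6 10 9 10 6]
Step 2: flows [1->0,0=4,3->2,2->4] -> levels [7 9 9 9 7]
Step 3: flows [1->0,0=4,2=3,2->4] -> levels [8 8 8 9 8]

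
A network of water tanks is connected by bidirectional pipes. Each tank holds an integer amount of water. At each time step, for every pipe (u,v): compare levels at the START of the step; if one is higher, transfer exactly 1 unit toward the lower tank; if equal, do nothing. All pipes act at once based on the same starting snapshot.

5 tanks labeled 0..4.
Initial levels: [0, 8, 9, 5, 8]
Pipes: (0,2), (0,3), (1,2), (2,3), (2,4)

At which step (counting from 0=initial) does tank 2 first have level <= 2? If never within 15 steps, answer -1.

Answer: -1

Derivation:
Step 1: flows [2->0,3->0,2->1,2->3,2->4] -> levels [2 9 5 5 9]
Step 2: flows [2->0,3->0,1->2,2=3,4->2] -> levels [4 8 6 4 8]
Step 3: flows [2->0,0=3,1->2,2->3,4->2] -> levels [5 7 6 5 7]
Step 4: flows [2->0,0=3,1->2,2->3,4->2] -> levels [6 6 6 6 6]
Step 5: flows [0=2,0=3,1=2,2=3,2=4] -> levels [6 6 6 6 6]
  -> stable; tank 2 stays at 6 > 2
Tank 2 never reaches <=2 within 15 steps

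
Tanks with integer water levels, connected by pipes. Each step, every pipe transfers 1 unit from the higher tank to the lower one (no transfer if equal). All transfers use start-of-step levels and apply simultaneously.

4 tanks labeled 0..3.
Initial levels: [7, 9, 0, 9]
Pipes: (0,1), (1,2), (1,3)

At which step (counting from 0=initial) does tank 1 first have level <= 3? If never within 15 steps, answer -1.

Step 1: flows [1->0,1->2,1=3] -> levels [8 7 1 9]
Step 2: flows [0->1,1->2,3->1] -> levels [7 8 2 8]
Step 3: flows [1->0,1->2,1=3] -> levels [8 6 3 8]
Step 4: flows [0->1,1->2,3->1] -> levels [7 7 4 7]
Step 5: flows [0=1,1->2,1=3] -> levels [7 6 5 7]
Step 6: flows [0->1,1->2,3->1] -> levels [6 7 6 6]
Step 7: flows [1->0,1->2,1->3] -> levels [7 4 7 7]
Step 8: flows [0->1,2->1,3->1] -> levels [6 7 6 6]
  -> period-2 cycle (repeats step 6); tank 1 never drops to <=3
Tank 1 never reaches <=3 within 15 steps

Answer: -1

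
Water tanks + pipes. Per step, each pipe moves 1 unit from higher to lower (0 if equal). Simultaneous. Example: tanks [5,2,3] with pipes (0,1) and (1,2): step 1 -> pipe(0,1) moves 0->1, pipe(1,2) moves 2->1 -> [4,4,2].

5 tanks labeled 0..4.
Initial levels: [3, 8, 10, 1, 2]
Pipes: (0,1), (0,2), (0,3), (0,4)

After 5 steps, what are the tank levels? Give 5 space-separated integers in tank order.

Answer: 3 5 6 5 5

Derivation:
Step 1: flows [1->0,2->0,0->3,0->4] -> levels [3 7 9 2 3]
Step 2: flows [1->0,2->0,0->3,0=4] -> levels [4 6 8 3 3]
Step 3: flows [1->0,2->0,0->3,0->4] -> levels [4 5 7 4 4]
Step 4: flows [1->0,2->0,0=3,0=4] -> levels [6 4 6 4 4]
Step 5: flows [0->1,0=2,0->3,0->4] -> levels [3 5 6 5 5]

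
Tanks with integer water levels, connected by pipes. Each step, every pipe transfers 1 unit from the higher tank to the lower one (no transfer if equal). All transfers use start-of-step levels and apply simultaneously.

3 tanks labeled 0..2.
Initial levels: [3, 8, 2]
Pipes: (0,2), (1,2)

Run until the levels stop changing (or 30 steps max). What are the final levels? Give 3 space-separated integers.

Step 1: flows [0->2,1->2] -> levels [2 7 4]
Step 2: flows [2->0,1->2] -> levels [3 6 4]
Step 3: flows [2->0,1->2] -> levels [4 5 4]
Step 4: flows [0=2,1->2] -> levels [4 4 5]
Step 5: flows [2->0,2->1] -> levels [5 5 3]
Step 6: flows [0->2,1->2] -> levels [4 4 5]
  -> period-2 cycle: step 6 state = step 4 state; never stabilizes
  -> state at step 30: (30-4) mod 2 = 0, same as step 4 -> [4 4 5]

Answer: 4 4 5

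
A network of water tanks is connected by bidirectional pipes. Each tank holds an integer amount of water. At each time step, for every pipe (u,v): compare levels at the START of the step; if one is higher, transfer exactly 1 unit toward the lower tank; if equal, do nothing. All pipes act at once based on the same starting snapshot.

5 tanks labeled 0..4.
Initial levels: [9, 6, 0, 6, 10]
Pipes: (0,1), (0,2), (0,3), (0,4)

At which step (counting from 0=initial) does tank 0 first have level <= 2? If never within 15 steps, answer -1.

Answer: -1

Derivation:
Step 1: flows [0->1,0->2,0->3,4->0] -> levels [7 7 1 7 9]
Step 2: flows [0=1,0->2,0=3,4->0] -> levels [7 7 2 7 8]
Step 3: flows [0=1,0->2,0=3,4->0] -> levels [7 7 3 7 7]
Step 4: flows [0=1,0->2,0=3,0=4] -> levels [6 7 4 7 7]
Step 5: flows [1->0,0->2,3->0,4->0] -> levels [8 6 5 6 6]
Step 6: flows [0->1,0->2,0->3,0->4] -> levels [4 7 6 7 7]
Step 7: flows [1->0,2->0,3->0,4->0] -> levels [8 6 5 6 6]
  -> period-2 cycle (repeats step 5); tank 0 never drops to <=2
Tank 0 never reaches <=2 within 15 steps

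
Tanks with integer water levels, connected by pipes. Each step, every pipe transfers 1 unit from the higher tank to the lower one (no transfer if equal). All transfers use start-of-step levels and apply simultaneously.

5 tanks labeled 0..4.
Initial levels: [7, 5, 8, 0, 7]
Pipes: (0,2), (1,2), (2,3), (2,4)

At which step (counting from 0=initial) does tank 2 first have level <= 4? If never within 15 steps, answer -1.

Answer: 1

Derivation:
Step 1: flows [2->0,2->1,2->3,2->4] -> levels [8 6 4 1 8]
Tank 2 first reaches <=4 at step 1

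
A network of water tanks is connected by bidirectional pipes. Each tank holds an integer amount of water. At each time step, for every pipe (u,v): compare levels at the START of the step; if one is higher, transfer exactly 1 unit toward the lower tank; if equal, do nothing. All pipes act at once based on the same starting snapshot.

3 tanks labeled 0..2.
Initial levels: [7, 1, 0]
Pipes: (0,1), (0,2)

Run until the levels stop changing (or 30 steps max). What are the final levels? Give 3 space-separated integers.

Answer: 4 2 2

Derivation:
Step 1: flows [0->1,0->2] -> levels [5 2 1]
Step 2: flows [0->1,0->2] -> levels [3 3 2]
Step 3: flows [0=1,0->2] -> levels [2 3 3]
Step 4: flows [1->0,2->0] -> levels [4 2 2]
Step 5: flows [0->1,0->2] -> levels [2 3 3]
  -> period-2 cycle: step 5 state = step 3 state; never stabilizes
  -> state at step 30: (30-3) mod 2 = 1, same as step 4 -> [4 2 2]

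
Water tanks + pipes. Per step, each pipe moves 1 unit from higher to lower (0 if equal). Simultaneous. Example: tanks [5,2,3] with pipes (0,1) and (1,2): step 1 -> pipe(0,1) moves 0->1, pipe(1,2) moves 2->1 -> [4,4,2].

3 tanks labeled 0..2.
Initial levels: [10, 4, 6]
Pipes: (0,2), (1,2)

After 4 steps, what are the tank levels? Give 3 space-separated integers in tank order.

Step 1: flows [0->2,2->1] -> levels [9 5 6]
Step 2: flows [0->2,2->1] -> levels [8 6 6]
Step 3: flows [0->2,1=2] -> levels [7 6 7]
Step 4: flows [0=2,2->1] -> levels [7 7 6]

Answer: 7 7 6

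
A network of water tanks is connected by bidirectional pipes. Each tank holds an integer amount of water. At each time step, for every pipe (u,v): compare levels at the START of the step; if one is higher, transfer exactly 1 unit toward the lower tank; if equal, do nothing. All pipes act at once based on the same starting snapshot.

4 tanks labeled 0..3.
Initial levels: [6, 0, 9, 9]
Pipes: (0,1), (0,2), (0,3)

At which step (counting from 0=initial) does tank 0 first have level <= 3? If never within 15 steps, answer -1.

Answer: -1

Derivation:
Step 1: flows [0->1,2->0,3->0] -> levels [7 1 8 8]
Step 2: flows [0->1,2->0,3->0] -> levels [8 2 7 7]
Step 3: flows [0->1,0->2,0->3] -> levels [5 3 8 8]
Step 4: flows [0->1,2->0,3->0] -> levels [6 4 7 7]
Step 5: flows [0->1,2->0,3->0] -> levels [7 5 6 6]
Step 6: flows [0->1,0->2,0->3] -> levels [4 6 7 7]
Step 7: flows [1->0,2->0,3->0] -> levels [7 5 6 6]
  -> period-2 cycle (repeats step 5); tank 0 never drops to <=3
Tank 0 never reaches <=3 within 15 steps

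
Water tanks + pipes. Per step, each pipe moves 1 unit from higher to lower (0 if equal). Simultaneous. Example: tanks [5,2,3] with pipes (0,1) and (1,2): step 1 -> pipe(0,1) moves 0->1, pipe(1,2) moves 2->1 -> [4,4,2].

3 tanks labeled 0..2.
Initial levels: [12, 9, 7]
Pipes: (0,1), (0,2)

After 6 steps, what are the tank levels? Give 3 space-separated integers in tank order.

Step 1: flows [0->1,0->2] -> levels [10 10 8]
Step 2: flows [0=1,0->2] -> levels [9 10 9]
Step 3: flows [1->0,0=2] -> levels [10 9 9]
Step 4: flows [0->1,0->2] -> levels [8 10 10]
Step 5: flows [1->0,2->0] -> levels [10 9 9]
  -> period-2 cycle: step 5 state = step 3 state
  -> state at step 6: (6-3) mod 2 = 1, same as step 4 -> [8 10 10]

Answer: 8 10 10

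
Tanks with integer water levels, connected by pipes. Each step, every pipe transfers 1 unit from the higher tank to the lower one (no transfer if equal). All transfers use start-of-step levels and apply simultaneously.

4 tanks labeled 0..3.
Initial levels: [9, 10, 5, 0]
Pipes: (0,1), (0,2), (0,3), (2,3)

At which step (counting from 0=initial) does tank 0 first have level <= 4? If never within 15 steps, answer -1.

Step 1: flows [1->0,0->2,0->3,2->3] -> levels [8 9 5 2]
Step 2: flows [1->0,0->2,0->3,2->3] -> levels [7 8 5 4]
Step 3: flows [1->0,0->2,0->3,2->3] -> levels [6 7 5 6]
Step 4: flows [1->0,0->2,0=3,3->2] -> levels [6 6 7 5]
Step 5: flows [0=1,2->0,0->3,2->3] -> levels [6 6 5 7]
Step 6: flows [0=1,0->2,3->0,3->2] -> levels [6 6 7 5]
  -> period-2 cycle (repeats step 4); tank 0 never drops to <=4
Tank 0 never reaches <=4 within 15 steps

Answer: -1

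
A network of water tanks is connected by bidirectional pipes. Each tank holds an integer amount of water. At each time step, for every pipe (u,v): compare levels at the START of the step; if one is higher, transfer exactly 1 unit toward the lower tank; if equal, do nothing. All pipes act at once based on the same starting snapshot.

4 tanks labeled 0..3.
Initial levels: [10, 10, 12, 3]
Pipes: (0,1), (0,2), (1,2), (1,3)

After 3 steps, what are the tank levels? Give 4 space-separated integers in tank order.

Answer: 11 9 9 6

Derivation:
Step 1: flows [0=1,2->0,2->1,1->3] -> levels [11 10 10 4]
Step 2: flows [0->1,0->2,1=2,1->3] -> levels [9 10 11 5]
Step 3: flows [1->0,2->0,2->1,1->3] -> levels [11 9 9 6]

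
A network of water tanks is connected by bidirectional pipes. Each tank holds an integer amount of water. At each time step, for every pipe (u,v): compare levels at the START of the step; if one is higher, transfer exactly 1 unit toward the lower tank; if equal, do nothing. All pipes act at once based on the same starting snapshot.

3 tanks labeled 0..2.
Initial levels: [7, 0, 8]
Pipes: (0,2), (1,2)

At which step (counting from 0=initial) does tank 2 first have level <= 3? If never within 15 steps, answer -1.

Step 1: flows [2->0,2->1] -> levels [8 1 6]
Step 2: flows [0->2,2->1] -> levels [7 2 6]
Step 3: flows [0->2,2->1] -> levels [6 3 6]
Step 4: flows [0=2,2->1] -> levels [6 4 5]
Step 5: flows [0->2,2->1] -> levels [5 5 5]
Step 6: flows [0=2,1=2] -> levels [5 5 5]
  -> stable; tank 2 stays at 5 > 3
Tank 2 never reaches <=3 within 15 steps

Answer: -1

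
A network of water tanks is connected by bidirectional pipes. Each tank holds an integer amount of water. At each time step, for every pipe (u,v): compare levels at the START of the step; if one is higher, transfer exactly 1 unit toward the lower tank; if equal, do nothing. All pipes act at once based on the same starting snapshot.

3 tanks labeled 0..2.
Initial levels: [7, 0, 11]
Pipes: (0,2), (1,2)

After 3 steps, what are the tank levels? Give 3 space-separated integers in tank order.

Answer: 8 3 7

Derivation:
Step 1: flows [2->0,2->1] -> levels [8 1 9]
Step 2: flows [2->0,2->1] -> levels [9 2 7]
Step 3: flows [0->2,2->1] -> levels [8 3 7]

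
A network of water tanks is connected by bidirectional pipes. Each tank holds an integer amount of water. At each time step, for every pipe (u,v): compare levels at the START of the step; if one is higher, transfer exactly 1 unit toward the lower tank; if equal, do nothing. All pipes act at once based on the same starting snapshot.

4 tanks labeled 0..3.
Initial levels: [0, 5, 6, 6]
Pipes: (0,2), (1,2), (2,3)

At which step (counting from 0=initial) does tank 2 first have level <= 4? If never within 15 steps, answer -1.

Step 1: flows [2->0,2->1,2=3] -> levels [1 6 4 6]
Tank 2 first reaches <=4 at step 1

Answer: 1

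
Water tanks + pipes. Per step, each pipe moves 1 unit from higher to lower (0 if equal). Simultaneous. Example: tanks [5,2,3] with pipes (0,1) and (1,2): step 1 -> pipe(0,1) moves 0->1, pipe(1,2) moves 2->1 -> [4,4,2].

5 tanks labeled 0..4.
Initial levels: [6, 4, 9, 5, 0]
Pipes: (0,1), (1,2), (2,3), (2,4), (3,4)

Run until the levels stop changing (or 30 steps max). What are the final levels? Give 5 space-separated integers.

Step 1: flows [0->1,2->1,2->3,2->4,3->4] -> levels [5 6 6 5 2]
Step 2: flows [1->0,1=2,2->3,2->4,3->4] -> levels [6 5 4 5 4]
Step 3: flows [0->1,1->2,3->2,2=4,3->4] -> levels [5 5 6 3 5]
Step 4: flows [0=1,2->1,2->3,2->4,4->3] -> levels [5 6 3 5 5]
Step 5: flows [1->0,1->2,3->2,4->2,3=4] -> levels [6 4 6 4 4]
Step 6: flows [0->1,2->1,2->3,2->4,3=4] -> levels [5 6 3 5 5]
  -> period-2 cycle: step 6 state = step 4 state; never stabilizes
  -> state at step 30: (30-4) mod 2 = 0, same as step 4 -> [5 6 3 5 5]

Answer: 5 6 3 5 5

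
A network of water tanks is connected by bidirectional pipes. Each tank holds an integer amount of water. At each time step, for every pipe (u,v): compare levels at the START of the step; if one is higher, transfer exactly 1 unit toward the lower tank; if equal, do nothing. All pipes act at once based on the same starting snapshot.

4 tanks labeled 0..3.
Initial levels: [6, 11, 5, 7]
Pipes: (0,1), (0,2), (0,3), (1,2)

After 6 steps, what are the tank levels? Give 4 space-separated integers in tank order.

Step 1: flows [1->0,0->2,3->0,1->2] -> levels [7 9 7 6]
Step 2: flows [1->0,0=2,0->3,1->2] -> levels [7 7 8 7]
Step 3: flows [0=1,2->0,0=3,2->1] -> levels [8 8 6 7]
Step 4: flows [0=1,0->2,0->3,1->2] -> levels [6 7 8 8]
Step 5: flows [1->0,2->0,3->0,2->1] -> levels [9 7 6 7]
Step 6: flows [0->1,0->2,0->3,1->2] -> levels [6 7 8 8]

Answer: 6 7 8 8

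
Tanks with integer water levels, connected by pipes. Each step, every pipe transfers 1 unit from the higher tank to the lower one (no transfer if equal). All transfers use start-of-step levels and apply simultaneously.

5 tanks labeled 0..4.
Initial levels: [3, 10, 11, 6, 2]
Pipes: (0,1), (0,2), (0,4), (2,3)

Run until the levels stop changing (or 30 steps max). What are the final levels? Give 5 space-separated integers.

Step 1: flows [1->0,2->0,0->4,2->3] -> levels [4 9 9 7 3]
Step 2: flows [1->0,2->0,0->4,2->3] -> levels [5 8 7 8 4]
Step 3: flows [1->0,2->0,0->4,3->2] -> levels [6 7 7 7 5]
Step 4: flows [1->0,2->0,0->4,2=3] -> levels [7 6 6 7 6]
Step 5: flows [0->1,0->2,0->4,3->2] -> levels [4 7 8 6 7]
Step 6: flows [1->0,2->0,4->0,2->3] -> levels [7 6 6 7 6]
  -> period-2 cycle: step 6 state = step 4 state; never stabilizes
  -> state at step 30: (30-4) mod 2 = 0, same as step 4 -> [7 6 6 7 6]

Answer: 7 6 6 7 6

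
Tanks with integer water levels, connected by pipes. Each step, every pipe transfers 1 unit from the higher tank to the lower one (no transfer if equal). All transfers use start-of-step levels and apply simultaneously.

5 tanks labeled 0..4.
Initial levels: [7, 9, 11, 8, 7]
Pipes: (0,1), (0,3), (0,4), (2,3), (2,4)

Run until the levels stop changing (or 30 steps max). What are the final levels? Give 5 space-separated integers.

Answer: 6 9 7 10 10

Derivation:
Step 1: flows [1->0,3->0,0=4,2->3,2->4] -> levels [9 8 9 8 8]
Step 2: flows [0->1,0->3,0->4,2->3,2->4] -> levels [6 9 7 10 10]
Step 3: flows [1->0,3->0,4->0,3->2,4->2] -> levels [9 8 9 8 8]
  -> period-2 cycle: step 3 state = step 1 state; never stabilizes
  -> state at step 30: (30-1) mod 2 = 1, same as step 2 -> [6 9 7 10 10]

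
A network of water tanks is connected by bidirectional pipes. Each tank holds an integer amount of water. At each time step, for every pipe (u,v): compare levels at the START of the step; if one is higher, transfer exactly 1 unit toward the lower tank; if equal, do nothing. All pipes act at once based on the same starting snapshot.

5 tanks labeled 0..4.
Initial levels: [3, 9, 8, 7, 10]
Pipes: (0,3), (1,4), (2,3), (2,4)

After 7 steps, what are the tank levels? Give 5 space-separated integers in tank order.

Step 1: flows [3->0,4->1,2->3,4->2] -> levels [4 10 8 7 8]
Step 2: flows [3->0,1->4,2->3,2=4] -> levels [5 9 7 7 9]
Step 3: flows [3->0,1=4,2=3,4->2] -> levels [6 9 8 6 8]
Step 4: flows [0=3,1->4,2->3,2=4] -> levels [6 8 7 7 9]
Step 5: flows [3->0,4->1,2=3,4->2] -> levels [7 9 8 6 7]
Step 6: flows [0->3,1->4,2->3,2->4] -> levels [6 8 6 8 9]
Step 7: flows [3->0,4->1,3->2,4->2] -> levels [7 9 8 6 7]

Answer: 7 9 8 6 7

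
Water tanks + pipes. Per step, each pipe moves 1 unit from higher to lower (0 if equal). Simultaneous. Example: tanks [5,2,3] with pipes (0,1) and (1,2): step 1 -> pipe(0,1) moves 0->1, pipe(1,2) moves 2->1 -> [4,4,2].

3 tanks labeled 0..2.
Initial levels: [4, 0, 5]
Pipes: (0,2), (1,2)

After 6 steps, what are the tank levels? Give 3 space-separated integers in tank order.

Answer: 3 3 3

Derivation:
Step 1: flows [2->0,2->1] -> levels [5 1 3]
Step 2: flows [0->2,2->1] -> levels [4 2 3]
Step 3: flows [0->2,2->1] -> levels [3 3 3]
Step 4: flows [0=2,1=2] -> levels [3 3 3]
  -> stable; steps 5..6 unchanged -> [3 3 3]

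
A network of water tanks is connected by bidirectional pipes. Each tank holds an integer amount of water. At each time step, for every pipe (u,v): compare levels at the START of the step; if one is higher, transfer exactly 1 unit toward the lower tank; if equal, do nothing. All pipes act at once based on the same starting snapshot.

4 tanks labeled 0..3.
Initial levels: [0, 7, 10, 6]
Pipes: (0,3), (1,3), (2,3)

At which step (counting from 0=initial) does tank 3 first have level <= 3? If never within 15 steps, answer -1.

Step 1: flows [3->0,1->3,2->3] -> levels [1 6 9 7]
Step 2: flows [3->0,3->1,2->3] -> levels [2 7 8 6]
Step 3: flows [3->0,1->3,2->3] -> levels [3 6 7 7]
Step 4: flows [3->0,3->1,2=3] -> levels [4 7 7 5]
Step 5: flows [3->0,1->3,2->3] -> levels [5 6 6 6]
Step 6: flows [3->0,1=3,2=3] -> levels [6 6 6 5]
Step 7: flows [0->3,1->3,2->3] -> levels [5 5 5 8]
Step 8: flows [3->0,3->1,3->2] -> levels [6 6 6 5]
  -> period-2 cycle (repeats step 6); tank 3 never drops to <=3
Tank 3 never reaches <=3 within 15 steps

Answer: -1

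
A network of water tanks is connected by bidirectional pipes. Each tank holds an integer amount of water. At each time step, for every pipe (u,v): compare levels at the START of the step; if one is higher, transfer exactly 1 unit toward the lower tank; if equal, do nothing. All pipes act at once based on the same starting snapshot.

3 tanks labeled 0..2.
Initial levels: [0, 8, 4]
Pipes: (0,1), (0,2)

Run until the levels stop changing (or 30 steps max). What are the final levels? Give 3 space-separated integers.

Step 1: flows [1->0,2->0] -> levels [2 7 3]
Step 2: flows [1->0,2->0] -> levels [4 6 2]
Step 3: flows [1->0,0->2] -> levels [4 5 3]
Step 4: flows [1->0,0->2] -> levels [4 4 4]
Step 5: flows [0=1,0=2] -> levels [4 4 4]
  -> stable (no change)

Answer: 4 4 4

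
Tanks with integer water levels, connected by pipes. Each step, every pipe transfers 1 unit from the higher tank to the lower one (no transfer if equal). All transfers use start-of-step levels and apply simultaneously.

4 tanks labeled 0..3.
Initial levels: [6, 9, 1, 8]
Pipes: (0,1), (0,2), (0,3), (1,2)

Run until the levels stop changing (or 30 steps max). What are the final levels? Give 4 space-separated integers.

Answer: 6 7 5 6

Derivation:
Step 1: flows [1->0,0->2,3->0,1->2] -> levels [7 7 3 7]
Step 2: flows [0=1,0->2,0=3,1->2] -> levels [6 6 5 7]
Step 3: flows [0=1,0->2,3->0,1->2] -> levels [6 5 7 6]
Step 4: flows [0->1,2->0,0=3,2->1] -> levels [6 7 5 6]
Step 5: flows [1->0,0->2,0=3,1->2] -> levels [6 5 7 6]
  -> period-2 cycle: step 5 state = step 3 state; never stabilizes
  -> state at step 30: (30-3) mod 2 = 1, same as step 4 -> [6 7 5 6]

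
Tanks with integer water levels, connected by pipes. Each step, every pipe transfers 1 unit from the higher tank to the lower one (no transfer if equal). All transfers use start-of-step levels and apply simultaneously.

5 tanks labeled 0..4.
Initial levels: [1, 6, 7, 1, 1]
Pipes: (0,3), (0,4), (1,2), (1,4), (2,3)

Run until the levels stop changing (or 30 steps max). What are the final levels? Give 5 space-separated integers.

Answer: 4 2 5 2 3

Derivation:
Step 1: flows [0=3,0=4,2->1,1->4,2->3] -> levels [1 6 5 2 2]
Step 2: flows [3->0,4->0,1->2,1->4,2->3] -> levels [3 4 5 2 2]
Step 3: flows [0->3,0->4,2->1,1->4,2->3] -> levels [1 4 3 4 4]
Step 4: flows [3->0,4->0,1->2,1=4,3->2] -> levels [3 3 5 2 3]
Step 5: flows [0->3,0=4,2->1,1=4,2->3] -> levels [2 4 3 4 3]
Step 6: flows [3->0,4->0,1->2,1->4,3->2] -> levels [4 2 5 2 3]
Step 7: flows [0->3,0->4,2->1,4->1,2->3] -> levels [2 4 3 4 3]
  -> period-2 cycle: step 7 state = step 5 state; never stabilizes
  -> state at step 30: (30-5) mod 2 = 1, same as step 6 -> [4 2 5 2 3]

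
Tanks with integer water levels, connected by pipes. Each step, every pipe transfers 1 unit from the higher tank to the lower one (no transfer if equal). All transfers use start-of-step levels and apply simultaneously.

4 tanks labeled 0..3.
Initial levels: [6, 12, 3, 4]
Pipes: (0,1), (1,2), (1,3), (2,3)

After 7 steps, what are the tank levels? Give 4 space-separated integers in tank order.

Answer: 7 5 7 6

Derivation:
Step 1: flows [1->0,1->2,1->3,3->2] -> levels [7 9 5 4]
Step 2: flows [1->0,1->2,1->3,2->3] -> levels [8 6 5 6]
Step 3: flows [0->1,1->2,1=3,3->2] -> levels [7 6 7 5]
Step 4: flows [0->1,2->1,1->3,2->3] -> levels [6 7 5 7]
Step 5: flows [1->0,1->2,1=3,3->2] -> levels [7 5 7 6]
Step 6: flows [0->1,2->1,3->1,2->3] -> levels [6 8 5 6]
Step 7: flows [1->0,1->2,1->3,3->2] -> levels [7 5 7 6]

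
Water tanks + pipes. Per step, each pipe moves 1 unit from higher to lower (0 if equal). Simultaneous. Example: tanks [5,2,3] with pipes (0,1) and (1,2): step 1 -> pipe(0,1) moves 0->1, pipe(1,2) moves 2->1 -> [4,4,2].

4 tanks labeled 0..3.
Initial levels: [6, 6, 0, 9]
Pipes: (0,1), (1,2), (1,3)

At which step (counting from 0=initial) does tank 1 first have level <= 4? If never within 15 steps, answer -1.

Step 1: flows [0=1,1->2,3->1] -> levels [6 6 1 8]
Step 2: flows [0=1,1->2,3->1] -> levels [6 6 2 7]
Step 3: flows [0=1,1->2,3->1] -> levels [6 6 3 6]
Step 4: flows [0=1,1->2,1=3] -> levels [6 5 4 6]
Step 5: flows [0->1,1->2,3->1] -> levels [5 6 5 5]
Step 6: flows [1->0,1->2,1->3] -> levels [6 3 6 6]
Tank 1 first reaches <=4 at step 6

Answer: 6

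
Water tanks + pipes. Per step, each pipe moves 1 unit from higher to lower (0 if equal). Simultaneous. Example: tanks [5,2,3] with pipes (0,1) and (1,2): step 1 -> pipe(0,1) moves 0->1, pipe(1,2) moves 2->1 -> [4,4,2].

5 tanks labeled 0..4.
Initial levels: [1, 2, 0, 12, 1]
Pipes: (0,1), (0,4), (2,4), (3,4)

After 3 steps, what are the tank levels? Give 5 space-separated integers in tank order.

Step 1: flows [1->0,0=4,4->2,3->4] -> levels [2 1 1 11 1]
Step 2: flows [0->1,0->4,2=4,3->4] -> levels [0 2 1 10 3]
Step 3: flows [1->0,4->0,4->2,3->4] -> levels [2 1 2 9 2]

Answer: 2 1 2 9 2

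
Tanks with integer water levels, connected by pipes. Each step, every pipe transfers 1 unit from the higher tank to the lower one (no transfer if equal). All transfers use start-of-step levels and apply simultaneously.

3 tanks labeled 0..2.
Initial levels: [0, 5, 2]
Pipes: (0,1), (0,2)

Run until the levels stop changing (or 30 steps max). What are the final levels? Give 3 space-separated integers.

Answer: 1 3 3

Derivation:
Step 1: flows [1->0,2->0] -> levels [2 4 1]
Step 2: flows [1->0,0->2] -> levels [2 3 2]
Step 3: flows [1->0,0=2] -> levels [3 2 2]
Step 4: flows [0->1,0->2] -> levels [1 3 3]
Step 5: flows [1->0,2->0] -> levels [3 2 2]
  -> period-2 cycle: step 5 state = step 3 state; never stabilizes
  -> state at step 30: (30-3) mod 2 = 1, same as step 4 -> [1 3 3]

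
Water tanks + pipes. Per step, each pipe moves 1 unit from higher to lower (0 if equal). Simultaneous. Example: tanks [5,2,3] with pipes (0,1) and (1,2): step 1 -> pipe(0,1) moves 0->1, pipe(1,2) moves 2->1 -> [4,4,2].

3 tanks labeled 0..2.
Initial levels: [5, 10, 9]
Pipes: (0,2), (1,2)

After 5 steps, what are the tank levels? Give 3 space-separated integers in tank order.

Answer: 8 8 8

Derivation:
Step 1: flows [2->0,1->2] -> levels [6 9 9]
Step 2: flows [2->0,1=2] -> levels [7 9 8]
Step 3: flows [2->0,1->2] -> levels [8 8 8]
Step 4: flows [0=2,1=2] -> levels [8 8 8]
  -> stable; steps 5..5 unchanged -> [8 8 8]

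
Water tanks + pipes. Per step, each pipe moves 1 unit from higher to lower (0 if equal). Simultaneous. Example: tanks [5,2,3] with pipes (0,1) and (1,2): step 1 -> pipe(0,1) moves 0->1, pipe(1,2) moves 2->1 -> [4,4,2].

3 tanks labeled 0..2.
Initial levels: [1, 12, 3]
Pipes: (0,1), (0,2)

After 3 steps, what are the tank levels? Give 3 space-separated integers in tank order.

Step 1: flows [1->0,2->0] -> levels [3 11 2]
Step 2: flows [1->0,0->2] -> levels [3 10 3]
Step 3: flows [1->0,0=2] -> levels [4 9 3]

Answer: 4 9 3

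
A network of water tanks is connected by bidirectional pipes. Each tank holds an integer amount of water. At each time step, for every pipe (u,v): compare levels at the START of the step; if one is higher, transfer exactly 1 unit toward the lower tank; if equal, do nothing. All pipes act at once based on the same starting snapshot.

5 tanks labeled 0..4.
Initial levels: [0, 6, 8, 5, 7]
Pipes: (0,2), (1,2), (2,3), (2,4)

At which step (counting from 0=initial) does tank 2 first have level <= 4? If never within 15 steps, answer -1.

Answer: 1

Derivation:
Step 1: flows [2->0,2->1,2->3,2->4] -> levels [1 7 4 6 8]
Tank 2 first reaches <=4 at step 1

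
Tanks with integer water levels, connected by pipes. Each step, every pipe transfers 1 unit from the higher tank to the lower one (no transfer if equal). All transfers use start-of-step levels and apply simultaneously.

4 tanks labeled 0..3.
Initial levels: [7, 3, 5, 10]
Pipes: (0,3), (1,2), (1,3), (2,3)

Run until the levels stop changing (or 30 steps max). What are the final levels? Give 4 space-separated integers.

Answer: 7 7 7 4

Derivation:
Step 1: flows [3->0,2->1,3->1,3->2] -> levels [8 5 5 7]
Step 2: flows [0->3,1=2,3->1,3->2] -> levels [7 6 6 6]
Step 3: flows [0->3,1=2,1=3,2=3] -> levels [6 6 6 7]
Step 4: flows [3->0,1=2,3->1,3->2] -> levels [7 7 7 4]
Step 5: flows [0->3,1=2,1->3,2->3] -> levels [6 6 6 7]
  -> period-2 cycle: step 5 state = step 3 state; never stabilizes
  -> state at step 30: (30-3) mod 2 = 1, same as step 4 -> [7 7 7 4]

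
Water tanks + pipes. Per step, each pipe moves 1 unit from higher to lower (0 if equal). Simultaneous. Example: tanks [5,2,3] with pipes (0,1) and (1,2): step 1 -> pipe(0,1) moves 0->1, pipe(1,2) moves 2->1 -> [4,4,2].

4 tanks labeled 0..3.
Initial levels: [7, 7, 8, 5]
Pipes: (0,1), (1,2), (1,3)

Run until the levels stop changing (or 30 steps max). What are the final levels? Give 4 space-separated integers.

Answer: 7 6 7 7

Derivation:
Step 1: flows [0=1,2->1,1->3] -> levels [7 7 7 6]
Step 2: flows [0=1,1=2,1->3] -> levels [7 6 7 7]
Step 3: flows [0->1,2->1,3->1] -> levels [6 9 6 6]
Step 4: flows [1->0,1->2,1->3] -> levels [7 6 7 7]
  -> period-2 cycle: step 4 state = step 2 state; never stabilizes
  -> state at step 30: (30-2) mod 2 = 0, same as step 2 -> [7 6 7 7]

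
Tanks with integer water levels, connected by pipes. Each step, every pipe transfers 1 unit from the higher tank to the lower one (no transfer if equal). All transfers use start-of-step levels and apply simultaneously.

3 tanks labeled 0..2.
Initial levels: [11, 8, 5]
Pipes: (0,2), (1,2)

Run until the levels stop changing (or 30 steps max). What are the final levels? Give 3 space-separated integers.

Step 1: flows [0->2,1->2] -> levels [10 7 7]
Step 2: flows [0->2,1=2] -> levels [9 7 8]
Step 3: flows [0->2,2->1] -> levels [8 8 8]
Step 4: flows [0=2,1=2] -> levels [8 8 8]
  -> stable (no change)

Answer: 8 8 8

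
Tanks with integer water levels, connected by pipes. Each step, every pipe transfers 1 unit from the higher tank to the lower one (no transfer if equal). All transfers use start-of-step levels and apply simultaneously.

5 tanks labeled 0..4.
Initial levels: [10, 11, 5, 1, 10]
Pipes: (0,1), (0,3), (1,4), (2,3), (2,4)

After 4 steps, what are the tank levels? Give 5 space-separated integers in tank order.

Step 1: flows [1->0,0->3,1->4,2->3,4->2] -> levels [10 9 5 3 10]
Step 2: flows [0->1,0->3,4->1,2->3,4->2] -> levels [8 11 5 5 8]
Step 3: flows [1->0,0->3,1->4,2=3,4->2] -> levels [8 9 6 6 8]
Step 4: flows [1->0,0->3,1->4,2=3,4->2] -> levels [8 7 7 7 8]

Answer: 8 7 7 7 8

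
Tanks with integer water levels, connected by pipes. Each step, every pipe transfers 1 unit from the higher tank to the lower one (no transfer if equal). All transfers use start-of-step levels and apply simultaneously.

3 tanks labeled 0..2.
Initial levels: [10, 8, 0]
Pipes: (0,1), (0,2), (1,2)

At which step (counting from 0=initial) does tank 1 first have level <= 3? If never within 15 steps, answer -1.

Answer: -1

Derivation:
Step 1: flows [0->1,0->2,1->2] -> levels [8 8 2]
Step 2: flows [0=1,0->2,1->2] -> levels [7 7 4]
Step 3: flows [0=1,0->2,1->2] -> levels [6 6 6]
Step 4: flows [0=1,0=2,1=2] -> levels [6 6 6]
  -> stable; tank 1 stays at 6 > 3
Tank 1 never reaches <=3 within 15 steps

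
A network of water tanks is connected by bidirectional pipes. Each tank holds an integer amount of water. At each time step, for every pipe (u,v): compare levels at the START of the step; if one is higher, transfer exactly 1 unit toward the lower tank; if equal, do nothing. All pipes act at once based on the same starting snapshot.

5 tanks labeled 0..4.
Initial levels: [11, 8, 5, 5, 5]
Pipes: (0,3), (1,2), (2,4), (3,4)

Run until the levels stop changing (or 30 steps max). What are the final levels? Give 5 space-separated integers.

Answer: 8 7 5 6 8

Derivation:
Step 1: flows [0->3,1->2,2=4,3=4] -> levels [10 7 6 6 5]
Step 2: flows [0->3,1->2,2->4,3->4] -> levels [9 6 6 6 7]
Step 3: flows [0->3,1=2,4->2,4->3] -> levels [8 6 7 8 5]
Step 4: flows [0=3,2->1,2->4,3->4] -> levels [8 7 5 7 7]
Step 5: flows [0->3,1->2,4->2,3=4] -> levels [7 6 7 8 6]
Step 6: flows [3->0,2->1,2->4,3->4] -> levels [8 7 5 6 8]
Step 7: flows [0->3,1->2,4->2,4->3] -> levels [7 6 7 8 6]
  -> period-2 cycle: step 7 state = step 5 state; never stabilizes
  -> state at step 30: (30-5) mod 2 = 1, same as step 6 -> [8 7 5 6 8]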